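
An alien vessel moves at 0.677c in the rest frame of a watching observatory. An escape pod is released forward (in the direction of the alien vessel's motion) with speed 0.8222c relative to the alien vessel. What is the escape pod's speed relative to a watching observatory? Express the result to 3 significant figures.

In units of c, u = (u' + v)/(1 + u'v) with u' = 0.8222 and v = 0.677.
Numerator: 0.8222 + 0.677 = 1.4992. Denominator: 1 + (0.8222)(0.677) = 1.5566294.
u = 1.4992/1.5566294 = 0.96311, so the speed is 0.963c.

0.963c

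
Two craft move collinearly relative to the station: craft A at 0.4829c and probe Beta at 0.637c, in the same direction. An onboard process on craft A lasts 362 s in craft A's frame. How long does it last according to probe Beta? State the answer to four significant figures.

371.3 s

Transform craft A's velocity into probe Beta's frame: (0.4829 − 0.637)/(1 − 0.4829·0.637) = −0.1541/0.6923927, so the relative speed is 0.22256c.
γ for this relative speed: γ = 1/√(1 − 0.049533) = 1.0257.
The clock on craft A records proper time, so probe Beta measures Δt = γΔτ = 1.0257 × 362 = 371.3 s.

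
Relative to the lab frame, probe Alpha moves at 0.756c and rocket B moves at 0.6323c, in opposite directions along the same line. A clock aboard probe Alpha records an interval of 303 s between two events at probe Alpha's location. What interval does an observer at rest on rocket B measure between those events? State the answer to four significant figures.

The velocity of probe Alpha relative to rocket B is (0.756 + 0.6323)c / (1 + 0.756×0.6323) = 0.9393c; relative speed 0.9393c.
At |u| = 0.9393c, γ = (1 − 0.882284)^(−1/2) = 2.9146.
The clock on probe Alpha records proper time, so rocket B measures Δt = γΔτ = 2.9146 × 303 = 883.1 s.

883.1 s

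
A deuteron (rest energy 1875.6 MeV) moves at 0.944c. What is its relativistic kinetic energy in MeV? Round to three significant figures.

β² = 0.891136, so γ = 1/√0.108864 = 3.0308.
Kinetic energy: K = (γ − 1)mc² = (3.0308 − 1) × 1875.6 MeV = 2.0308 × 1875.6 = 3810 MeV.

3810 MeV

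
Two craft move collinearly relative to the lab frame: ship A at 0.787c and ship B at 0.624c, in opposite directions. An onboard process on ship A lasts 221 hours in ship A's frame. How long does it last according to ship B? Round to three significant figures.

684 hours

Speed of ship A in ship B's frame: u = (v_A + v_B)/(1 + v_A v_B/c²) = (0.787 + 0.624)/(1 + 0.787×0.624) = 1.411/1.491088 = 0.94629; |u| = 0.94629c.
γ for this relative speed: γ = 1/√(1 − 0.895465) = 3.0929.
The clock on ship A records proper time, so ship B measures Δt = γΔτ = 3.0929 × 221 = 684 hours.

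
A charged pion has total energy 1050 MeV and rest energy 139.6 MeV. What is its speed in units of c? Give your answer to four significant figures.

γ = E/(mc²) = 1050/139.6 = 7.5215.
β = √(1 − 1/γ²) = √(1 − 0.0176763) = √0.9823237 = 0.9911.

0.9911c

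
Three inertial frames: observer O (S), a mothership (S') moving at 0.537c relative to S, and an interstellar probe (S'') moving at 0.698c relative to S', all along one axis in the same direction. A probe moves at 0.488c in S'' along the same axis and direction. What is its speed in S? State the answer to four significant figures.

Compose velocities in two stages. Stage 1 (into S'): u₁ = (0.488+0.698)/(1+0.488×0.698) = 0.88466.
Stage 2 (into S): u = (0.88466+0.537)/(1+0.88466×0.537) = 0.9638, so the speed is 0.9638c.

0.9638c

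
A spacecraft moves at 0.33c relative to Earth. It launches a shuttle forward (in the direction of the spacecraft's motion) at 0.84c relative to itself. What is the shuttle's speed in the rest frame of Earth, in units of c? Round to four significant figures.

Relativistic velocity addition: u = (u' + v)/(1 + u'v/c²), with u' = 0.84c and v = 0.33c.
Numerator: 0.84 + 0.33 = 1.17. Denominator: 1 + (0.84)(0.33) = 1.2772.
u = 1.17/1.2772 = 0.91607, so the speed is 0.9161c.

0.9161c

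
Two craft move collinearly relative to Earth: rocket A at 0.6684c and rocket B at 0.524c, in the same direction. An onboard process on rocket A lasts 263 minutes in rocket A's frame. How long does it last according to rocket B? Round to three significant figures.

270 minutes

The velocity of rocket A relative to rocket B is (0.6684 − 0.524)c / (1 − 0.6684×0.524) = 0.22224c; relative speed 0.22224c.
At |u| = 0.22224c, γ = (1 − 0.0493906)^(−1/2) = 1.0256.
Rocket A's interval is proper; time dilation gives Δt_B = γΔτ = 1.0256 × 263 minutes = 270 minutes.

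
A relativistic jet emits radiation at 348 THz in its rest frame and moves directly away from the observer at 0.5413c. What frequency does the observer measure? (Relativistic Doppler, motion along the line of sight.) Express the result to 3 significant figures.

Relativistic Doppler (source moving away): f_obs = f_src · √((1−β)/(1+β)).
With β = 0.5413: factor = √(0.4587/1.5413) = 0.54553.
f_obs = 348 × 0.54553 = 190 THz.

190 THz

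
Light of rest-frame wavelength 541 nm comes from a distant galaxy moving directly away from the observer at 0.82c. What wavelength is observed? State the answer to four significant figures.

1720 nm

Relativistic Doppler for wavelength: λ_obs = λ_src · √((1+β)/(1−β)).
With β = 0.82: factor = √(1.82/0.18) = 3.1798.
λ_obs = 541 × 3.1798 = 1720 nm.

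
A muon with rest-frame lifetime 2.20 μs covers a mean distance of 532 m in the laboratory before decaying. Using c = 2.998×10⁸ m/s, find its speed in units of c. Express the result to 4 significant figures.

0.6278c

d = βγcτ ⇒ βγ = d/(cτ) = 532.0 m / (659.56 m) = 0.8066.
β = (βγ)/√(1+(βγ)²) = 0.8066/√1.650604 = 0.6278.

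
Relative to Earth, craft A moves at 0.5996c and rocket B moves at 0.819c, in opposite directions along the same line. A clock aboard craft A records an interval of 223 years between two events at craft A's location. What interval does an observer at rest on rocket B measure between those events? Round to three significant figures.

724 years

Transform craft A's velocity into rocket B's frame: (0.5996 + 0.819)/(1 + 0.5996·0.819) = 1.4186/1.4910724, so the relative speed is 0.9514c.
At |u| = 0.9514c, γ = (1 − 0.905162)^(−1/2) = 3.2472.
The clock on craft A records proper time, so rocket B measures Δt = γΔτ = 3.2472 × 223 = 724 years.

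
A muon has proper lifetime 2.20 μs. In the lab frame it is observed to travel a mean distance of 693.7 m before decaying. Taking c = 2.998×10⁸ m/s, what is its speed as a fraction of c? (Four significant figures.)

Lab distance = (lab lifetime)·v = γτ·βc, so βγ = d/(cτ) = 693.7/(2.998×10⁸ × 2.200×10^-6) = 1.0518.
With βγ = 1.0518: γ² = 1 + (βγ)² = 2.10628, and β = (βγ)/γ = 1.0518/1.4513 = 0.7247.

0.7247c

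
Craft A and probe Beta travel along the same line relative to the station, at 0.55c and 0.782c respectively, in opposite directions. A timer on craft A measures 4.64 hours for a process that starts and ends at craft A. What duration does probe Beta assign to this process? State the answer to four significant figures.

Speed of craft A in probe Beta's frame: u = (v_A + v_B)/(1 + v_A v_B/c²) = (0.55 + 0.782)/(1 + 0.55×0.782) = 1.332/1.4301 = 0.9314; |u| = 0.9314c.
At |u| = 0.9314c, γ = (1 − 0.867506)^(−1/2) = 2.7473.
Craft A's interval is proper; time dilation gives Δt_B = γΔτ = 2.7473 × 4.64 hours = 12.75 hours.

12.75 hours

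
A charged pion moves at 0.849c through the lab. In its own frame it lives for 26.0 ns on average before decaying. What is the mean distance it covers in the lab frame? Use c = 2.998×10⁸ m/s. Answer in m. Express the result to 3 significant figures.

γ = 1/√(1 − β²) = 1/√(1 − 0.720801) = 1/√0.279199 = 1/0.528393 = 1.8925.
Lab-frame lifetime: Δt = γτ = 1.8925 × 26.0 ns = 49.205 ns.
Distance: d = vΔt = 0.849 × 2.998×10⁸ m/s × 4.9205×10^-8 s = 12.5 m.

12.5 m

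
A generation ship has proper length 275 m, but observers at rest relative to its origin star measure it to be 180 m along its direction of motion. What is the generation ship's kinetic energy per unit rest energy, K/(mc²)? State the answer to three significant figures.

0.528

From L = L₀/γ: γ = 275/180 = 1.52778.
K/(mc²) = γ − 1 = 1.52778 − 1 = 0.528.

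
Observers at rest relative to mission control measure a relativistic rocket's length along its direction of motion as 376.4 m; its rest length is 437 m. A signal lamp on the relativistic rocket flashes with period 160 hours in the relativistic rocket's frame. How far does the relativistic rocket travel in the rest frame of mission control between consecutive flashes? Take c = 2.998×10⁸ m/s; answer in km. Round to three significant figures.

1.02×10^11 km

γ = L₀/L = 437/376.4 = 1.161.
β = √(1 − 1/γ²) = 0.50805. Lab-frame period = γτ = 1.161×160 hours = 185.76 hours. Distance = βc × γτ = 0.50805 × 2.998×10⁸ m/s × 668736 s = 1.0186×10^14 m = 1.02×10^11 km.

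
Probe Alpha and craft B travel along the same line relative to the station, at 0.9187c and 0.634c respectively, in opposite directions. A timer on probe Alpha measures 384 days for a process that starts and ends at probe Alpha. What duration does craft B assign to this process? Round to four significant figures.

The velocity of probe Alpha relative to craft B is (0.9187 + 0.634)c / (1 + 0.9187×0.634) = 0.9812c; relative speed 0.9812c.
At |u| = 0.9812c, γ = (1 − 0.962753)^(−1/2) = 5.1815.
The clock on probe Alpha records proper time, so craft B measures Δt = γΔτ = 5.1815 × 384 = 1990 days.

1990 days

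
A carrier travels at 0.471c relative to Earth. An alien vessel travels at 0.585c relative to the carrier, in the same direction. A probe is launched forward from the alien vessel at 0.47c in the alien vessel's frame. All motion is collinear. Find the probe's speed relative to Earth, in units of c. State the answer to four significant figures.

0.9343c

Compose velocities in two stages. Stage 1 (into S'): u₁ = (0.47+0.585)/(1+0.47×0.585) = 0.82748.
Stage 2 (into S): u = (0.82748+0.471)/(1+0.82748×0.471) = 0.93433, so the speed is 0.9343c.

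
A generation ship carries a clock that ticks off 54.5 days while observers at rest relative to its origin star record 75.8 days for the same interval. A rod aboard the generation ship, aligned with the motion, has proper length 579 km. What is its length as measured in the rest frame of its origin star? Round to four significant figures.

416.3 km

The time-dilation ratio gives γ = 75.8/54.5 = 1.39083.
The rod contracts by the same γ: 579 km / 1.39083 = 416.3 km.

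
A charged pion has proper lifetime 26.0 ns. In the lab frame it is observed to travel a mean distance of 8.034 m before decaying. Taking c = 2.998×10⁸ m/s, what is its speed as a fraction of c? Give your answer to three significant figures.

Lab distance = (lab lifetime)·v = γτ·βc, so βγ = d/(cτ) = 8.034/(2.998×10⁸ × 2.600×10^-8) = 1.0307.
With βγ = 1.0307: γ² = 1 + (βγ)² = 2.06234, and β = (βγ)/γ = 1.0307/1.43608 = 0.718.

0.718c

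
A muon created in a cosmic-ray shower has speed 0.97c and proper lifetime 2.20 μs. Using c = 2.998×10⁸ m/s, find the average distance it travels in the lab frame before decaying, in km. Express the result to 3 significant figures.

With β = 0.97, γ = 1/√(1 − 0.97²) = 1/√0.0591 = 4.1135.
Lab-frame lifetime: Δt = γτ = 4.1135 × 2.20 μs = 9.0497 μs.
Distance: d = vΔt = 0.97 × 2.998×10⁸ m/s × 9.0497×10^-6 s = 2630 m = 2.63 km.

2.63 km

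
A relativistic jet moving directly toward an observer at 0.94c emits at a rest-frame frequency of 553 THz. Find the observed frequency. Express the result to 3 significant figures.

Relativistic Doppler (source moving toward): f_obs = f_src · √((1+β)/(1−β)).
With β = 0.94: factor = √(1.94/0.06) = 5.6862.
f_obs = 553 × 5.6862 = 3140 THz.

3140 THz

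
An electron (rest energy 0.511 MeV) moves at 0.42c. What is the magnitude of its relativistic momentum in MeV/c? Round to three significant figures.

0.236 MeV/c

With β = 0.42, γ = 1/√(1 − 0.42²) = 1/√0.8236 = 1.1019.
Momentum: p = γβ·mc = 1.1019 × 0.42 × 0.511 MeV/c = 0.236 MeV/c.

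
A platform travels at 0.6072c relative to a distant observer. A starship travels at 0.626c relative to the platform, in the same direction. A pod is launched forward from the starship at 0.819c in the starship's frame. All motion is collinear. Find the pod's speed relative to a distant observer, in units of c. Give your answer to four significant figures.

0.9889c

First combine the pod and starship (S''→S'): u₁ = (0.819 + 0.626)/(1 + 0.819×0.626) = 1.445/1.512694 = 0.95525.
Then combine with the platform (S'→S): u = (0.95525 + 0.6072)/(1 + 0.95525×0.6072) = 1.56245/1.5800278 = 0.98888.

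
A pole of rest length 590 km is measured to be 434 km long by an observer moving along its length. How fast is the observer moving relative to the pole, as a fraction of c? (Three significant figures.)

0.677c

Length contraction gives γ = L₀/L = 590/434 = 1.3594.
β = √(1 − 1/γ²) = √0.458865 = 0.677.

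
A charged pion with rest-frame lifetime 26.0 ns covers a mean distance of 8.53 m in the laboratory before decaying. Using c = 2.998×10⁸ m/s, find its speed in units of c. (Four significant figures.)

Let x = d/(cτ) = 8.530 m / (2.998×10⁸ m/s × 2.600×10^-8 s) = 1.0943. Since d = βγcτ, x = βγ = β/√(1−β²).
Solving: β² = x²/(1+x²) = 1.19749/2.19749 = 0.544935, so β = 0.7382.

0.7382c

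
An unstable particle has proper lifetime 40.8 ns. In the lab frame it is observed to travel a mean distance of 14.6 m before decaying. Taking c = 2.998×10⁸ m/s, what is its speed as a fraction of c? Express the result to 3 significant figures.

0.767c

Lab distance = (lab lifetime)·v = γτ·βc, so βγ = d/(cτ) = 14.60/(2.998×10⁸ × 4.080×10^-8) = 1.1936.
With βγ = 1.1936: γ² = 1 + (βγ)² = 2.42468, and β = (βγ)/γ = 1.1936/1.55714 = 0.767.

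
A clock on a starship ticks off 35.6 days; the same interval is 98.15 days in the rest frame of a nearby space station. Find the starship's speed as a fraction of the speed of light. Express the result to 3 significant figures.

0.932c

γ = Δt/Δτ = 98.15/35.6 = 2.757.
β = √(1 − 1/γ²) = √(1 − 0.131561) = √0.868439 = 0.932.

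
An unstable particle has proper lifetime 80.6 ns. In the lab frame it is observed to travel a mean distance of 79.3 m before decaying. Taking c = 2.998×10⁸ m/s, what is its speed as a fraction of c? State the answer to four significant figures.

Lab distance = (lab lifetime)·v = γτ·βc, so βγ = d/(cτ) = 79.30/(2.998×10⁸ × 8.060×10^-8) = 3.2818.
With βγ = 3.2818: γ² = 1 + (βγ)² = 11.7702, and β = (βγ)/γ = 3.2818/3.43077 = 0.9566.

0.9566c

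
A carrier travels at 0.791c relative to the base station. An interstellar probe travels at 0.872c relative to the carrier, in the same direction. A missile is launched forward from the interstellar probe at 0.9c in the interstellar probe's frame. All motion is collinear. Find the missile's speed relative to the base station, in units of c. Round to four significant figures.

0.9992c

Apply u = (u'+v)/(1+u'v) twice. Missile in the carrier frame: (0.9+0.872)/(1+0.9·0.872) = 1.772/1.7848 = 0.99283c.
That velocity, transformed to the rest frame of the base station: (0.99283+0.791)/(1+0.99283·0.791) = 1.78383/1.78532853 = 0.99916c.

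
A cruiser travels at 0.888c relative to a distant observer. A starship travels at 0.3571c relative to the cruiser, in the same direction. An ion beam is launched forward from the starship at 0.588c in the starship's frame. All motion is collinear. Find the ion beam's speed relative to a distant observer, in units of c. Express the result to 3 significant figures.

First combine the ion beam and starship (S''→S'): u₁ = (0.588 + 0.3571)/(1 + 0.588×0.3571) = 0.9451/1.2099748 = 0.78109.
Then combine with the cruiser (S'→S): u = (0.78109 + 0.888)/(1 + 0.78109×0.888) = 1.66909/1.69360792 = 0.98552.

0.986c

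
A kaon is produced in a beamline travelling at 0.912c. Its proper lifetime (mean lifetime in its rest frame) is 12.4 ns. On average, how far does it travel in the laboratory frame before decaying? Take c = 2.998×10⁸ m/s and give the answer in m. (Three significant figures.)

γ = 1/√(1 − β²) = 1/√(1 − 0.831744) = 1/√0.168256 = 1/0.41019 = 2.4379.
Lab-frame lifetime: Δt = γτ = 2.4379 × 12.4 ns = 30.23 ns.
Distance: d = vΔt = 0.912 × 2.998×10⁸ m/s × 3.0230×10^-8 s = 8.27 m.

8.27 m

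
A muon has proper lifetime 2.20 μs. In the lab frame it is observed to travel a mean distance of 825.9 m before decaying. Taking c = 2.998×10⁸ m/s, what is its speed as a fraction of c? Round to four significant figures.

0.7814c

Lab distance = (lab lifetime)·v = γτ·βc, so βγ = d/(cτ) = 825.9/(2.998×10⁸ × 2.200×10^-6) = 1.2522.
With βγ = 1.2522: γ² = 1 + (βγ)² = 2.568, and β = (βγ)/γ = 1.2522/1.6025 = 0.7814.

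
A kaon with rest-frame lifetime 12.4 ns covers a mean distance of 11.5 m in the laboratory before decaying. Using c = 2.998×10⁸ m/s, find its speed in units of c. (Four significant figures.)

0.9515c

Lab distance = (lab lifetime)·v = γτ·βc, so βγ = d/(cτ) = 11.50/(2.998×10⁸ × 1.240×10^-8) = 3.0935.
With βγ = 3.0935: γ² = 1 + (βγ)² = 10.56974, and β = (βγ)/γ = 3.0935/3.25111 = 0.9515.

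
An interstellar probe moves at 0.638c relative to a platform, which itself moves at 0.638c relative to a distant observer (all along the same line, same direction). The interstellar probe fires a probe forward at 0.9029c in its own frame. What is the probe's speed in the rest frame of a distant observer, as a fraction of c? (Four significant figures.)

Apply u = (u'+v)/(1+u'v) twice. Probe in the platform frame: (0.9029+0.638)/(1+0.9029·0.638) = 1.5409/1.5760502 = 0.9777c.
That velocity, transformed to the rest frame of a distant observer: (0.9777+0.638)/(1+0.9777·0.638) = 1.6157/1.6237726 = 0.99503c.

0.9950c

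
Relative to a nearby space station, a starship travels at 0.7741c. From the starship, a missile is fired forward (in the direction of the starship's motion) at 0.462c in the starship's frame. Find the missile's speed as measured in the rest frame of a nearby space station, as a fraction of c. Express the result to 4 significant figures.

0.9105c

In units of c, u = (u' + v)/(1 + u'v) with u' = 0.462 and v = 0.7741.
Numerator: 0.462 + 0.7741 = 1.2361. Denominator: 1 + (0.462)(0.7741) = 1.3576342.
u = 1.2361/1.3576342 = 0.91048, so the speed is 0.9105c.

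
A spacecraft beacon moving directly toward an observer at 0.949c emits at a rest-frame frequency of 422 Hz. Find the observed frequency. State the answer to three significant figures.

2610 Hz

Relativistic Doppler (source moving toward): f_obs = f_src · √((1+β)/(1−β)).
With β = 0.949: factor = √(1.949/0.051) = 6.1819.
f_obs = 422 × 6.1819 = 2610 Hz.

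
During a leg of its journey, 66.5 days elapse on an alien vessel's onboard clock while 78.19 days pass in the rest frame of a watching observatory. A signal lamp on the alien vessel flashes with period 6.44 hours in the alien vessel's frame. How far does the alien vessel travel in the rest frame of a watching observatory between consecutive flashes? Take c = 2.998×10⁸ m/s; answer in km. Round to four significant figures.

4.299×10^9 km

γ = Δt/Δτ = 78.19/66.5 = 1.17579.
β = √(1 − 1/γ²) = 0.52599. Lab-frame period = γτ = 1.17579×6.44 hours = 7.5721 hours. Distance = βc × γτ = 0.52599 × 2.998×10⁸ m/s × 27259.56 s = 4.2986×10^12 m = 4.299×10^9 km.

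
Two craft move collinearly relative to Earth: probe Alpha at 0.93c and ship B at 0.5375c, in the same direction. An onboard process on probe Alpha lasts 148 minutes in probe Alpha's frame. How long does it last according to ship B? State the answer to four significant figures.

Speed of probe Alpha in ship B's frame: u = (v_A − v_B)/(1 − v_A v_B/c²) = (0.93 − 0.5375)/(1 − 0.93×0.5375) = 0.3925/0.500125 = 0.7848; |u| = 0.7848c.
At |u| = 0.7848c, γ = (1 − 0.615911)^(−1/2) = 1.6136.
Probe Alpha's interval is proper; time dilation gives Δt_B = γΔτ = 1.6136 × 148 minutes = 238.8 minutes.

238.8 minutes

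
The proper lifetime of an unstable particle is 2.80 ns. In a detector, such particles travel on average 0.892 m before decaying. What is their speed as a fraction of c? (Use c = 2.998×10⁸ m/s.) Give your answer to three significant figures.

0.728c

Lab distance = (lab lifetime)·v = γτ·βc, so βγ = d/(cτ) = 0.8920/(2.998×10⁸ × 2.800×10^-9) = 1.0626.
With βγ = 1.0626: γ² = 1 + (βγ)² = 2.12912, and β = (βγ)/γ = 1.0626/1.45915 = 0.728.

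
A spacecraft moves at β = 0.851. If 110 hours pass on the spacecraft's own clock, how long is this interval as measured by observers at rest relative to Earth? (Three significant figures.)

With β = 0.851, γ = 1/√(1 − 0.851²) = 1/√0.275799 = 1.9042.
Time dilation: Δt = γ·Δτ = 1.9042 × 110 = 209 hours.

209 hours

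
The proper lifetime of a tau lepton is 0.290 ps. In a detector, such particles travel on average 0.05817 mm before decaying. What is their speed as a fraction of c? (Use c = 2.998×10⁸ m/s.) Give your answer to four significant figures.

0.5561c

Lab distance = (lab lifetime)·v = γτ·βc, so βγ = d/(cτ) = 5.817×10^-5/(2.998×10⁸ × 2.900×10^-13) = 0.66907.
With βγ = 0.66907: γ² = 1 + (βγ)² = 1.447655, and β = (βγ)/γ = 0.66907/1.20319 = 0.5561.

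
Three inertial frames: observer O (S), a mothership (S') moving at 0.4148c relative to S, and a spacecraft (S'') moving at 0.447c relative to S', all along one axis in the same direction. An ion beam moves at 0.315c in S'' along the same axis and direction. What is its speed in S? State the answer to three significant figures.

0.848c

Compose velocities in two stages. Stage 1 (into S'): u₁ = (0.315+0.447)/(1+0.315×0.447) = 0.66795.
Stage 2 (into S): u = (0.66795+0.4148)/(1+0.66795×0.4148) = 0.84784, so the speed is 0.848c.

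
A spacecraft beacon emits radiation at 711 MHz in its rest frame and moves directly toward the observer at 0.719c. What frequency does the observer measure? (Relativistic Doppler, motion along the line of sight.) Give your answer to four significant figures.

1759 MHz

Relativistic Doppler (source moving toward): f_obs = f_src · √((1+β)/(1−β)).
With β = 0.719: factor = √(1.719/0.281) = 2.4733.
f_obs = 711 × 2.4733 = 1759 MHz.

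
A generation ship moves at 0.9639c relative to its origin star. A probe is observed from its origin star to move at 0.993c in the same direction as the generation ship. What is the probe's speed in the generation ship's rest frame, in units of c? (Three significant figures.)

0.679c

Transform to the generation ship's frame: u' = (u − v)/(1 − uv/c²).
u' = (0.993 − 0.9639)/(1 − 0.993×0.9639) = 0.0291/0.0428473 = 0.67916.
Speed in the generation ship's frame: 0.679c (in the same direction).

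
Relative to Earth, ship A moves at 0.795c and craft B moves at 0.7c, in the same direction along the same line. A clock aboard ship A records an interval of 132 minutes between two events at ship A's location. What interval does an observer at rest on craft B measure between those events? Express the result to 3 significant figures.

135 minutes

Speed of ship A in craft B's frame: u = (v_A − v_B)/(1 − v_A v_B/c²) = (0.795 − 0.7)/(1 − 0.795×0.7) = 0.095/0.4435 = 0.21421; |u| = 0.21421c.
γ for this relative speed: γ = 1/√(1 − 0.0458859) = 1.0238.
Ship A's interval is proper; time dilation gives Δt_B = γΔτ = 1.0238 × 132 minutes = 135 minutes.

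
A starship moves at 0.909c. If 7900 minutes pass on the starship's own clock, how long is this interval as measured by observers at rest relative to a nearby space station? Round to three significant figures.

β² = 0.826281, so γ = 1/√0.173719 = 2.3993.
The onboard clock measures proper time, so the interval in the rest frame of a nearby space station is dilated: Δt = γ·Δτ = 2.3993 × 7900 minutes = 19000 minutes.

19000 minutes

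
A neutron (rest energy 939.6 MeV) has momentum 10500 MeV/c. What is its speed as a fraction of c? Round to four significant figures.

pc/(mc²) = 10500/939.6 = 11.175 = βγ = β/√(1−β²).
So β² = x²/(1 + x²) with x = 11.175: x² = 124.881, β² = 124.881/125.881 = 0.992056, β = 0.9960.

0.9960c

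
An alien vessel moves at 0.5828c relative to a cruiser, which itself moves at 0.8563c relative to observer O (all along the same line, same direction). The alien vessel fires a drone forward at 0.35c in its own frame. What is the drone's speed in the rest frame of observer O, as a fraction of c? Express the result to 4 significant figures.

0.9805c

First combine the drone and alien vessel (S''→S'): u₁ = (0.35 + 0.5828)/(1 + 0.35×0.5828) = 0.9328/1.20398 = 0.77476.
Then combine with the cruiser (S'→S): u = (0.77476 + 0.8563)/(1 + 0.77476×0.8563) = 1.63106/1.663426988 = 0.98054.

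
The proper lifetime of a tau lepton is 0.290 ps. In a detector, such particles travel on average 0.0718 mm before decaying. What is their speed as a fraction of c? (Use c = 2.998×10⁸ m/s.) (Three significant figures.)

0.637c

Lab distance = (lab lifetime)·v = γτ·βc, so βγ = d/(cτ) = 7.180×10^-5/(2.998×10⁸ × 2.900×10^-13) = 0.82584.
With βγ = 0.82584: γ² = 1 + (βγ)² = 1.682012, and β = (βγ)/γ = 0.82584/1.29692 = 0.637.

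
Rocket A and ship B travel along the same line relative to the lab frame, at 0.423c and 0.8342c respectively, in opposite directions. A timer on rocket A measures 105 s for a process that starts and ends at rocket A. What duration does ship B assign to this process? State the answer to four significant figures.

284.3 s

Transform rocket A's velocity into ship B's frame: (0.423 + 0.8342)/(1 + 0.423·0.8342) = 1.2572/1.3528666, so the relative speed is 0.92929c.
γ for this relative speed: γ = 1/√(1 − 0.86358) = 2.7075.
Rocket A's interval is proper; time dilation gives Δt_B = γΔτ = 2.7075 × 105 s = 284.3 s.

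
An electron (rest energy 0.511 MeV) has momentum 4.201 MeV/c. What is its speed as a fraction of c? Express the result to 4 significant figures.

0.9927c

pc/(mc²) = 4.201/0.511 = 8.2211 = βγ = β/√(1−β²).
So β² = x²/(1 + x²) with x = 8.2211: x² = 67.5865, β² = 67.5865/68.5865 = 0.98542, β = 0.9927.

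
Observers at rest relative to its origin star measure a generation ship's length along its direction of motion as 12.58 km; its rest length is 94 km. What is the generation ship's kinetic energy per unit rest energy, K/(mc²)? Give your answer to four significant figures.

6.472

From L = L₀/γ: γ = 94/12.58 = 7.47218.
K/(mc²) = γ − 1 = 7.47218 − 1 = 6.472.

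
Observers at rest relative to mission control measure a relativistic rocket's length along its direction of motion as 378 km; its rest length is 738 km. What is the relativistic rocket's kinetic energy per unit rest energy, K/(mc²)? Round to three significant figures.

0.952

From L = L₀/γ: γ = 738/378 = 1.95238.
Since K = (γ−1)mc², K/(mc²) = 1.95238 − 1 = 0.952.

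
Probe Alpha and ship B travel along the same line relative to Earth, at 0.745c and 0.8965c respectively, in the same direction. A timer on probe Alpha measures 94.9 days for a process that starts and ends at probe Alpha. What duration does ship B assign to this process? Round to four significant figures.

Speed of probe Alpha in ship B's frame: u = (v_A − v_B)/(1 − v_A v_B/c²) = (0.745 − 0.8965)/(1 − 0.745×0.8965) = −0.1515/0.3321075 = −0.45618; |u| = 0.45618c.
γ for this relative speed: γ = 1/√(1 − 0.2081) = 1.1237.
Probe Alpha's interval is proper; time dilation gives Δt_B = γΔτ = 1.1237 × 94.9 days = 106.6 days.

106.6 days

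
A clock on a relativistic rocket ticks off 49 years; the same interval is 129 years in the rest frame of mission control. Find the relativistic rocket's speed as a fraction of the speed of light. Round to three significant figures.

γ = Δt/Δτ = 129/49 = 2.6327.
β = √(1 − 1/γ²) = √(1 − 0.144277) = √0.855723 = 0.925.

0.925c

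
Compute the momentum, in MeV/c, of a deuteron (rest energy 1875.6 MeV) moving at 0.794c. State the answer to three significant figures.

With β = 0.794, γ = 1/√(1 − 0.794²) = 1/√0.369564 = 1.645.
Momentum: p = γβ·mc = 1.645 × 0.794 × 1875.6 MeV/c = 2450 MeV/c.

2450 MeV/c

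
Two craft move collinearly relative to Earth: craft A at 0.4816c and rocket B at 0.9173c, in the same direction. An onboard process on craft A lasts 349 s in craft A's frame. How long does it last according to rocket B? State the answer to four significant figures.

Speed of craft A in rocket B's frame: u = (v_A − v_B)/(1 − v_A v_B/c²) = (0.4816 − 0.9173)/(1 − 0.4816×0.9173) = −0.4357/0.55822832 = −0.78051; |u| = 0.78051c.
At |u| = 0.78051c, γ = (1 − 0.609196)^(−1/2) = 1.5996.
Craft A's interval is proper; time dilation gives Δt_B = γΔτ = 1.5996 × 349 s = 558.3 s.

558.3 s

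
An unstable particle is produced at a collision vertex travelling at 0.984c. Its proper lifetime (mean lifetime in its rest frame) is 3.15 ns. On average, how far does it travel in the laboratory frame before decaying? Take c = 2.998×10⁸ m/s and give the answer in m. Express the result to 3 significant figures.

5.22 m

Lorentz factor: γ = (1 − 0.968256)^(−1/2) = 5.6127.
Lab-frame lifetime: Δt = γτ = 5.6127 × 3.15 ns = 17.68 ns.
Distance: d = vΔt = 0.984 × 2.998×10⁸ m/s × 1.7680×10^-8 s = 5.22 m.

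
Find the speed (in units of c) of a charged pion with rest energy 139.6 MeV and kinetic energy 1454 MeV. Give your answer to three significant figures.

0.996c

γ = 1 + K/(mc²) = 1 + 1454/139.6 = 11.415.
β = √(1 − 1/γ²) = √(1 − 0.00767447) = √0.99232553 = 0.996.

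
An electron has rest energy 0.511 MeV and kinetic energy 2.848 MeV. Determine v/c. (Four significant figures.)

γ = 1 + K/(mc²) = 1 + 2.848/0.511 = 6.5734.
β = √(1 − 1/γ²) = √(1 − 0.023143) = √0.976857 = 0.9884.

0.9884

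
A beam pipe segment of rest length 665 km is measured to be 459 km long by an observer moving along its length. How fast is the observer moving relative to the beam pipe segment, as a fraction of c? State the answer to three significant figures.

Length contraction gives γ = L₀/L = 665/459 = 1.4488.
β = √(1 − 1/γ²) = √0.523588 = 0.724.

0.724c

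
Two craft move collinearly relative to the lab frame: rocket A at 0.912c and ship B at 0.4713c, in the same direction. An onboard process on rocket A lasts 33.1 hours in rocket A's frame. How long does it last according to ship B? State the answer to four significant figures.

52.17 hours

Transform rocket A's velocity into ship B's frame: (0.912 − 0.4713)/(1 − 0.912·0.4713) = 0.4407/0.5701744, so the relative speed is 0.77292c.
At |u| = 0.77292c, γ = (1 − 0.597405)^(−1/2) = 1.576.
Rocket A's interval is proper; time dilation gives Δt_B = γΔτ = 1.576 × 33.1 hours = 52.17 hours.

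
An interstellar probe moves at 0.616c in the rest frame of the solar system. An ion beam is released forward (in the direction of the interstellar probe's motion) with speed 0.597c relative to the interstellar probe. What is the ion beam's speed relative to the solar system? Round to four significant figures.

0.8869c

In units of c, u = (u' + v)/(1 + u'v) with u' = 0.597 and v = 0.616.
Numerator: 0.597 + 0.616 = 1.213. Denominator: 1 + (0.597)(0.616) = 1.367752.
u = 1.213/1.367752 = 0.88686, so the speed is 0.8869c.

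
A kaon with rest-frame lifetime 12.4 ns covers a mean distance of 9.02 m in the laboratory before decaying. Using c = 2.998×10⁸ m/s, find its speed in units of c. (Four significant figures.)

Lab distance = (lab lifetime)·v = γτ·βc, so βγ = d/(cτ) = 9.020/(2.998×10⁸ × 1.240×10^-8) = 2.4263.
With βγ = 2.4263: γ² = 1 + (βγ)² = 6.88693, and β = (βγ)/γ = 2.4263/2.6243 = 0.9246.

0.9246c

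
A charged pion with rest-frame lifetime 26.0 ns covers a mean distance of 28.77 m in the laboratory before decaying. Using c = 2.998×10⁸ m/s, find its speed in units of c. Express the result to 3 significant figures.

d = βγcτ ⇒ βγ = d/(cτ) = 28.77 m / (7.7948 m) = 3.6909.
β = (βγ)/√(1+(βγ)²) = 3.6909/√14.6227 = 0.965.

0.965c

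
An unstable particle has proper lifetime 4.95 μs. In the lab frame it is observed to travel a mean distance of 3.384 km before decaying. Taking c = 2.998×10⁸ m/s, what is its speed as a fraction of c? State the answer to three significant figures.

Let x = d/(cτ) = 3384 m / (2.998×10⁸ m/s × 4.950×10^-6 s) = 2.2803. Since d = βγcτ, x = βγ = β/√(1−β²).
Solving: β² = x²/(1+x²) = 5.19977/6.19977 = 0.838704, so β = 0.916.

0.916c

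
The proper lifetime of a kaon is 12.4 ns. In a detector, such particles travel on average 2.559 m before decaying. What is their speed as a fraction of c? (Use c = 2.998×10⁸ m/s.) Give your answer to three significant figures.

0.567c

Lab distance = (lab lifetime)·v = γτ·βc, so βγ = d/(cτ) = 2.559/(2.998×10⁸ × 1.240×10^-8) = 0.68836.
With βγ = 0.68836: γ² = 1 + (βγ)² = 1.473839, and β = (βγ)/γ = 0.68836/1.21402 = 0.567.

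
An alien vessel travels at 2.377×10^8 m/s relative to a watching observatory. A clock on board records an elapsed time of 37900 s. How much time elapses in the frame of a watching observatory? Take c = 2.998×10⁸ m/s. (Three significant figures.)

62200 s

β = v/c = (2.377×10^8 m/s)/(2.998×10⁸ m/s) = 0.792862.
γ = 1/√(1 − β²) = 1/√(1 − 0.6286302) = 1/√0.3713698 = 1/0.609401 = 1.641.
Time dilation: Δt = γ·Δτ = 1.641 × 37900 = 62200 s.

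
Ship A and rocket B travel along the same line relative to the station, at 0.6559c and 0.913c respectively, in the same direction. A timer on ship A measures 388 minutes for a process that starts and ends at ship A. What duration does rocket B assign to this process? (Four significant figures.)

Speed of ship A in rocket B's frame: u = (v_A − v_B)/(1 − v_A v_B/c²) = (0.6559 − 0.913)/(1 − 0.6559×0.913) = −0.2571/0.4011633 = −0.64089; |u| = 0.64089c.
At |u| = 0.64089c, γ = (1 − 0.41074)^(−1/2) = 1.3027.
The clock on ship A records proper time, so rocket B measures Δt = γΔτ = 1.3027 × 388 = 505.4 minutes.

505.4 minutes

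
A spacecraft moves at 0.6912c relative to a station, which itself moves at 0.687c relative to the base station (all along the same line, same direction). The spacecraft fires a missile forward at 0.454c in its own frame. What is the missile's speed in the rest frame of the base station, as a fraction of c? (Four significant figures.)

Apply u = (u'+v)/(1+u'v) twice. Missile in the station frame: (0.454+0.6912)/(1+0.454·0.6912) = 1.1452/1.3138048 = 0.87167c.
That velocity, transformed to the rest frame of the base station: (0.87167+0.687)/(1+0.87167·0.687) = 1.55867/1.59883729 = 0.97488c.

0.9749c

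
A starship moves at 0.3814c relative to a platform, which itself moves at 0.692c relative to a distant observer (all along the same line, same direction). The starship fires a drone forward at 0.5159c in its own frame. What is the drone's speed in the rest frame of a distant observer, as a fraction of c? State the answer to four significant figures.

First combine the drone and starship (S''→S'): u₁ = (0.5159 + 0.3814)/(1 + 0.5159×0.3814) = 0.8973/1.19676426 = 0.74977.
Then combine with the platform (S'→S): u = (0.74977 + 0.692)/(1 + 0.74977×0.692) = 1.44177/1.51884084 = 0.94926.

0.9493c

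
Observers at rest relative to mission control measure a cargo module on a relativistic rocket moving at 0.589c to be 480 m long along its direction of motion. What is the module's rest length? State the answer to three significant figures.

594 m

γ = 1/√(1 − β²) = 1/√(1 − 0.346921) = 1/√0.653079 = 1/0.808133 = 1.2374.
Proper length: L₀ = γ·L = 1.2374 × 480 = 594 m.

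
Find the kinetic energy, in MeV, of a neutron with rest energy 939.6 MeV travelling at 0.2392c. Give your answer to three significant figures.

With β = 0.2392, γ = 1/√(1 − 0.2392²) = 1/√0.94278336 = 1.029898.
Kinetic energy: K = (γ − 1)mc² = (1.029898 − 1) × 939.6 MeV = 0.029898 × 939.6 = 28.1 MeV.

28.1 MeV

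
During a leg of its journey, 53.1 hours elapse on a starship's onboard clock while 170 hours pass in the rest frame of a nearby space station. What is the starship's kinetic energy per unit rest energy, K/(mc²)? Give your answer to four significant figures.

The time-dilation ratio gives γ = 170/53.1 = 3.20151.
Since K = (γ−1)mc², K/(mc²) = 3.20151 − 1 = 2.202.

2.202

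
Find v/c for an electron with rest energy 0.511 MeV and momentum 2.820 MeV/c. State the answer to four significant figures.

0.9840

βγ = pc/(mc²) = 2.820/0.511 = 5.5186.
Since γ² = 1 + (βγ)² = 31.4549, γ = √31.4549 = 5.60847, and β = (βγ)/γ = 5.5186/5.60847 = 0.9840.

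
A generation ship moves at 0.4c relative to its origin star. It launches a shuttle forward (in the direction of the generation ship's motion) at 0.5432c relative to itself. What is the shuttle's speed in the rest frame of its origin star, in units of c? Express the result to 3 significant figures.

In units of c, u = (u' + v)/(1 + u'v) with u' = 0.5432 and v = 0.4.
Numerator: 0.5432 + 0.4 = 0.9432. Denominator: 1 + (0.5432)(0.4) = 1.21728.
u = 0.9432/1.21728 = 0.77484, so the speed is 0.775c.

0.775c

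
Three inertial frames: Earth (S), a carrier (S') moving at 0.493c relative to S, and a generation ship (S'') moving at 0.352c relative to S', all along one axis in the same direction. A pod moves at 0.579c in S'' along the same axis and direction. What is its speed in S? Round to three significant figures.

Compose velocities in two stages. Stage 1 (into S'): u₁ = (0.579+0.352)/(1+0.579×0.352) = 0.77338.
Stage 2 (into S): u = (0.77338+0.493)/(1+0.77338×0.493) = 0.91682, so the speed is 0.917c.

0.917c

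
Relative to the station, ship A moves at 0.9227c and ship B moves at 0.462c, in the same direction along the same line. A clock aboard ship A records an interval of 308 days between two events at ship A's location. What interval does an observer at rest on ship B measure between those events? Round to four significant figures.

516.8 days

Speed of ship A in ship B's frame: u = (v_A − v_B)/(1 − v_A v_B/c²) = (0.9227 − 0.462)/(1 − 0.9227×0.462) = 0.4607/0.5737126 = 0.80302; |u| = 0.80302c.
γ for this relative speed: γ = 1/√(1 − 0.644841) = 1.678.
Ship A's interval is proper; time dilation gives Δt_B = γΔτ = 1.678 × 308 days = 516.8 days.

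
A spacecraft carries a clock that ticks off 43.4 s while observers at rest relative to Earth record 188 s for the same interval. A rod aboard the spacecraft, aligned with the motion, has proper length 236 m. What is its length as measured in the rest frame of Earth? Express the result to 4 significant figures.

γ = Δt/Δτ = 188/43.4 = 4.3318.
The rod contracts by the same γ: 236 m / 4.3318 = 54.48 m.

54.48 m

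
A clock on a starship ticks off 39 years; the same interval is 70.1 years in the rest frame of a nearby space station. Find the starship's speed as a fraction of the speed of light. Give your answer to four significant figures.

γ = Δt/Δτ = 70.1/39 = 1.7974.
β = √(1 − 1/γ²) = √(1 − 0.309536) = √0.690464 = 0.8309.

0.8309c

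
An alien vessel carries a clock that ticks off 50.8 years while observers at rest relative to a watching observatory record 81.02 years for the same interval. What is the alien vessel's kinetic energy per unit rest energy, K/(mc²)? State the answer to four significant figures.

γ = Δt/Δτ = 81.02/50.8 = 1.59488.
K/(mc²) = γ − 1 = 1.59488 − 1 = 0.5949.

0.5949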